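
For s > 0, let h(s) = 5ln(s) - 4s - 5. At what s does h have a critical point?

h'(s) = 5/s − 4 = 0 gives s = 5/4.
h''(s) = -5/s², which is negative for s > 0, so this is a local maximum.
h(5/4) = 5·ln(5/4) - 5 - 5 ≈ -8.8843.

5/4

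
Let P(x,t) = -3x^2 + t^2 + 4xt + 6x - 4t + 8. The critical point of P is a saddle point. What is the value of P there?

11

∂P/∂x = -6x + 4t + 6 = 0 and ∂P/∂t = 4x + 2t - 4 = 0, so (x, t) = (1, 0).
The Hessian has P_{xx} = -6, P_{tt} = 2, P_{xt} = 4, giving D = -28 < 0, so the point is a saddle point.
P(1, 0) = 11.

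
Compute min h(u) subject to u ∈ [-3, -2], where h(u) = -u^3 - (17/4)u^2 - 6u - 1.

2

h'(u) = -3u^2 - (17/2)u - 6, which has no zeros in [-3, -2].
Compare values at every candidate in [-3, -2]: h(-3) = 23/4,  h(-2) = 2.
Hence the absolute minimum is 2 at u = -2.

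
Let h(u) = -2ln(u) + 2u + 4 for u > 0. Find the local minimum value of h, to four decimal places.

h'(u) = -2/u + 2 = 0 gives u = 1.
h''(u) = 2/u², which is positive for u > 0, so this is a local minimum.
h(1) = -2·ln(1) + 2 + 4 ≈ 6.0000.

6.0000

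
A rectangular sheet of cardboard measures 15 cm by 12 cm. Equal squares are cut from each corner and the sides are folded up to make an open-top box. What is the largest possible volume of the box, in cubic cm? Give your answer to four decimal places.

With cut size x, the volume is V(x) = x(15 − 2x)(12 − 2x) for 0 < x < 6.
V'(x) = 12x^2 − 108x + 180. Setting V'(x) = 0 gives x ≈ 2.2087 (the root in (0, 6)).
V''(x) = 24x − 108 is negative there, so this is the maximum; V ≈ 177.2341.

177.2341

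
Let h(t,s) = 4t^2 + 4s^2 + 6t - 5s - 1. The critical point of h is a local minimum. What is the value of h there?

∂h/∂t = 8t + 6 = 0 and ∂h/∂s = 8s - 5 = 0, so (t, s) = (-3/4, 5/8).
The Hessian has h_{tt} = 8, h_{ss} = 8, h_{ts} = 0, giving D = 64 > 0 with h_{tt} > 0, so the point is a local minimum.
h(-3/4, 5/8) = -77/16.

-77/16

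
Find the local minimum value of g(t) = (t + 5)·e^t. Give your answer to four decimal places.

-0.0025

g'(t) = 1·e^t + (t + 5)·1·e^t = (t + 6)·e^t. Since e^t > 0, the only critical point is t = -6.
g''(-6) has the same sign as 1 > 0, so this is a local minimum.
g(-6) = (-1)·e^(-6) ≈ -0.0025.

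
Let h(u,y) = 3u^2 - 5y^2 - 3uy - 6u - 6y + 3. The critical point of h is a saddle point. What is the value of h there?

∂h/∂u = 6u - 3y - 6 = 0 and ∂h/∂y = -3u - 10y - 6 = 0, so (u, y) = (14/23, -18/23).
The Hessian has h_{uu} = 6, h_{yy} = -10, h_{uy} = -3, giving D = -69 < 0, so the point is a saddle point.
h(14/23, -18/23) = 81/23.

81/23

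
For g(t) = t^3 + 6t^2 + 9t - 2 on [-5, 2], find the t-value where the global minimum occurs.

-5

g'(t) = 3t^2 + 12t + 9, which vanishes at t = -3 and t = -1.
Evaluating at the critical points and endpoints: g(-5) = -22; g(-3) = -2; g(-1) = -6; g(2) = 48.
So the minimum is g(-5) = -22.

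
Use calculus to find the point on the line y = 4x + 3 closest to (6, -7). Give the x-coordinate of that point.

-2

Minimize D(x)^2 = (x - 6)^2 + (4x + 10)^2.
d/dx[D^2] = 2(x - 6) + 2·4·(4x + 10) = 0 ⇒ x = -2.
Then y = -5 and the distance is √(68) ≈ 8.2462.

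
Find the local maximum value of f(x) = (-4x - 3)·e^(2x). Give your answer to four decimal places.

0.1642

Differentiating with the product rule gives f'(x) = (-8x - 10)·e^(2x). Since e^(2x) > 0, the only critical point is x = -5/4.
f''(-5/4) has the same sign as -8 < 0, so this is a local maximum.
f(-5/4) = (2)·e^(-5/2) ≈ 0.1642.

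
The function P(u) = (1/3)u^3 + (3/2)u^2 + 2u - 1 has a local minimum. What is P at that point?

-11/6

P'(u) = u^2 + 3u + 2. Setting P'(u) = 0 gives u ∈ {-2, -1}.
Since P''(u) = 2u + 3, we get P''(-2) = -1 < 0 ⇒ local maximum; P''(-1) = 1 > 0 ⇒ local minimum.
Thus P has its local minimum at u = -1, with value -11/6.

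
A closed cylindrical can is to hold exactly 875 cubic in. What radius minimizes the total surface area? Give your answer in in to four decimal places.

With radius r and height h, πr²h = 875 so h = 875/(πr²), and S(r) = 2πr² + 2πrh = 2πr² + 2·875/r.
S'(r) = 4πr − 2·875/r² = 0 ⇒ r³ = 875/(2π), so r ≈ 5.1833 and h = 2r ≈ 10.3667.
S''(r) = 4π + 4·875/r³ > 0, so this is the minimum; S ≈ 506.4306.

5.1833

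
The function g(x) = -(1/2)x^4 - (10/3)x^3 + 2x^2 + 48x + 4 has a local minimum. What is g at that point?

g'(x) = -2x^3 - 10x^2 + 4x + 48. Setting g'(x) = 0 gives x ∈ {-4, -3, 2}.
Since g''(x) = -6x^2 - 20x + 4, we get g''(-4) = -12 < 0 ⇒ local maximum; g''(-3) = 10 > 0 ⇒ local minimum; g''(2) = -60 < 0 ⇒ local maximum.
The local minimum is g(-3) = -145/2.

-145/2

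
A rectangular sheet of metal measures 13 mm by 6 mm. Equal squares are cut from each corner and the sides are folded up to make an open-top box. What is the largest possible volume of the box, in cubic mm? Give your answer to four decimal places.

45.9710

With cut size x, the volume is V(x) = x(13 − 2x)(6 − 2x) for 0 < x < 3.
V'(x) = 12x^2 − 76x + 78. Setting V'(x) = 0 gives x ≈ 1.2884 (the root in (0, 3)).
V''(x) = 24x − 76 is negative there, so this is the maximum; V ≈ 45.9710.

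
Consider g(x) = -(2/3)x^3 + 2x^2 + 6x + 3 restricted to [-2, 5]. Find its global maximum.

21

g'(x) = -2x^2 + 4x + 6, which vanishes at x = -1 and x = 3.
Evaluating at the critical points and endpoints: g(-2) = 13/3, g(-1) = -1/3, g(3) = 21, g(5) = -1/3.
Hence the absolute maximum is 21 at x = 3.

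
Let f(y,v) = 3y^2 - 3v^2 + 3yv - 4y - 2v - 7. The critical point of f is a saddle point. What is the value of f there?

-25/3

∂f/∂y = 6y + 3v - 4 = 0 and ∂f/∂v = 3y - 6v - 2 = 0, so (y, v) = (2/3, 0).
The Hessian has f_{yy} = 6, f_{vv} = -6, f_{yv} = 3, giving D = -45 < 0, so the point is a saddle point.
f(2/3, 0) = -25/3.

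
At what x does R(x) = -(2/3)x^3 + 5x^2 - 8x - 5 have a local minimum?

1

R'(x) = -2x^2 + 10x - 8. Setting R'(x) = 0 gives x ∈ {1, 4}.
R''(x) = -4x + 10. R''(1) = 6 > 0 ⇒ local minimum; R''(4) = -6 < 0 ⇒ local maximum.
Thus R has its local minimum at x = 1, with value -26/3.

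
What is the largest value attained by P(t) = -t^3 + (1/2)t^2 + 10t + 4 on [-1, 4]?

18

Differentiating, P'(t) = -3t^2 + t + 10; whose only zero in [-1, 4] is t = 2.
Evaluating at the critical points and endpoints: P(-1) = -9/2; P(2) = 18; P(4) = -12.
So the maximum is P(2) = 18.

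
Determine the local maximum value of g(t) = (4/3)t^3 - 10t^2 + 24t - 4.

44/3

g'(t) = 4t^2 - 20t + 24 = 0 at t = 2, 3.
g''(t) = 8t - 20. g''(2) = -4 < 0 ⇒ local maximum; g''(3) = 4 > 0 ⇒ local minimum.
The local maximum is g(2) = 44/3.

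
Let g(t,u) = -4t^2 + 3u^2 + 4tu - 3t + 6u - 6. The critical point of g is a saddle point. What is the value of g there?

∂g/∂t = -8t + 4u - 3 = 0 and ∂g/∂u = 4t + 6u + 6 = 0, so (t, u) = (-21/32, -9/16).
The Hessian has g_{tt} = -8, g_{uu} = 6, g_{tu} = 4, giving D = -64 < 0, so the point is a saddle point.
g(-21/32, -9/16) = -429/64.

-429/64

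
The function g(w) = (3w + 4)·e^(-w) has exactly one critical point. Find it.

g'(w) = 3·e^(-w) + (3w + 4)·(-1)·e^(-w) = (-3w - 1)·e^(-w). Since e^(-w) > 0, the only critical point is w = -1/3.
g''(-1/3) has the same sign as -3 < 0, so this is a local maximum.
g(-1/3) = (3)·e^(1/3) ≈ 4.1868.

-1/3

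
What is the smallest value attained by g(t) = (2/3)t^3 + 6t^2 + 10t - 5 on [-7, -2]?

g'(t) = 2t^2 + 12t + 10, whose only zero in [-7, -2] is t = -5.
Candidates: g(-7) = -29/3,  g(-5) = 35/3,  g(-2) = -19/3.
So the minimum is g(-7) = -29/3.

-29/3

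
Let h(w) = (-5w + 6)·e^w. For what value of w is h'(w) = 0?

1/5

Differentiating with the product rule gives h'(w) = (-5w + 1)·e^w. Since e^w > 0, the only critical point is w = 1/5.
h''(1/5) has the same sign as -5 < 0, so this is a local maximum.
h(1/5) = (5)·e^(1/5) ≈ 6.1070.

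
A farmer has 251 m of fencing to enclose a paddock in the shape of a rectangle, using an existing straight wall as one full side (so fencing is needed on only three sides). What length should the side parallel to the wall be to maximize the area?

Let the sides perpendicular to the wall have length x and the parallel side y, so 2x + y = 251 and the area is A = xy = x(251 − 2x).
A'(x) = 251 − 4x = 0 gives x = 251/4, and A''(x) = −4 < 0 confirms a maximum.
Then y = 251 − 2·251/4 = 251/2 and A = 63001/8.

251/2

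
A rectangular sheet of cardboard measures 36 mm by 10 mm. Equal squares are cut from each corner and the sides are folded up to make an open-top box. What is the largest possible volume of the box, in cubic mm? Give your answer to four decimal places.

389.9883

With cut size x, the volume is V(x) = x(36 − 2x)(10 − 2x) for 0 < x < 5.
V'(x) = 12x^2 − 184x + 360. Setting V'(x) = 0 gives x ≈ 2.3022 (the root in (0, 5)).
V''(x) = 24x − 184 is negative there, so this is the maximum; V ≈ 389.9883.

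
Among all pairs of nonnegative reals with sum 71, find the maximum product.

5041/4

With x + y = 71, the product is P(x) = x(71 − x).
P'(x) = 71 − 2x = 0 gives x = 71/2; P'' = −2 < 0, so this is the maximum.
P = 71/2·71/2 = 5041/4.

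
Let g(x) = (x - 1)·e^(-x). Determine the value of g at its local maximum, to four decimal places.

By the product rule, g'(x) = (-x + 2)·e^(-x). Since e^(-x) > 0, the only critical point is x = 2.
g''(2) has the same sign as -1 < 0, so this is a local maximum.
g(2) = (1)·e^(-2) ≈ 0.1353.

0.1353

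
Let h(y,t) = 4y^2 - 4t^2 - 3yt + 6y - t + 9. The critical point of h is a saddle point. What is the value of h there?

499/73

∂h/∂y = 8y - 3t + 6 = 0 and ∂h/∂t = -3y - 8t - 1 = 0, so (y, t) = (-51/73, 10/73).
The Hessian has h_{yy} = 8, h_{tt} = -8, h_{yt} = -3, giving D = -73 < 0, so the point is a saddle point.
h(-51/73, 10/73) = 499/73.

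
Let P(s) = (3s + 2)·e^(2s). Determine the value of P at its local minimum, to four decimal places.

-0.1455

Differentiating with the product rule gives P'(s) = (6s + 7)·e^(2s). Since e^(2s) > 0, the only critical point is s = -7/6.
P''(-7/6) has the same sign as 6 > 0, so this is a local minimum.
P(-7/6) = (-3/2)·e^(-7/3) ≈ -0.1455.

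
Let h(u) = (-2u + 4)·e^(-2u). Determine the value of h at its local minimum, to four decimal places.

-0.0067

h'(u) = (-2)·e^(-2u) + (-2u + 4)·(-2)·e^(-2u) = (4u - 10)·e^(-2u). Since e^(-2u) > 0, the only critical point is u = 5/2.
h''(5/2) has the same sign as 4 > 0, so this is a local minimum.
h(5/2) = (-1)·e^(-5) ≈ -0.0067.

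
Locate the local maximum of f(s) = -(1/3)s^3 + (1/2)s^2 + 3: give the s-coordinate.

1

f'(s) = -s^2 + s. Setting f'(s) = 0 gives s ∈ {0, 1}.
f''(s) = -2s + 1. f''(0) = 1 > 0 ⇒ local minimum; f''(1) = -1 < 0 ⇒ local maximum.
Thus f has its local maximum at s = 1, with value 19/6.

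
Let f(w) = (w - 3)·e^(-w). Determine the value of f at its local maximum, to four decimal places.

Differentiating with the product rule gives f'(w) = (-w + 4)·e^(-w). Since e^(-w) > 0, the only critical point is w = 4.
f''(4) has the same sign as -1 < 0, so this is a local maximum.
f(4) = (1)·e^(-4) ≈ 0.0183.

0.0183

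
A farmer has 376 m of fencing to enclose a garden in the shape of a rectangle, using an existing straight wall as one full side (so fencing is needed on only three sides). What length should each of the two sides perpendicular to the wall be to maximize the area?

Let the sides perpendicular to the wall have length x and the parallel side y, so 2x + y = 376 and the area is A = xy = x(376 − 2x).
A'(x) = 376 − 4x = 0 gives x = 94, and A''(x) = −4 < 0 confirms a maximum.
Then y = 376 − 2·94 = 188 and A = 17672.

94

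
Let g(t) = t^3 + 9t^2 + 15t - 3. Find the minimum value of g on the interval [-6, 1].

Differentiating, g'(t) = 3t^2 + 18t + 15; which vanishes at t = -5 and t = -1.
Evaluating at the critical points and endpoints: g(-6) = 15, g(-5) = 22, g(-1) = -10, g(1) = 22.
So the minimum is g(-1) = -10.

-10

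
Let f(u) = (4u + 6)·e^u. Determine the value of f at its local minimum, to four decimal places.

Differentiating with the product rule gives f'(u) = (4u + 10)·e^u. Since e^u > 0, the only critical point is u = -5/2.
f''(-5/2) has the same sign as 4 > 0, so this is a local minimum.
f(-5/2) = (-4)·e^(-5/2) ≈ -0.3283.

-0.3283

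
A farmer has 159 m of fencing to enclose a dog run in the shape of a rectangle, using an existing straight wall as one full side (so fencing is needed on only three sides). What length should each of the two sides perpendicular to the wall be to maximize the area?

Let the sides perpendicular to the wall have length x and the parallel side y, so 2x + y = 159 and the area is A = xy = x(159 − 2x).
A'(x) = 159 − 4x = 0 gives x = 159/4, and A''(x) = −4 < 0 confirms a maximum.
Then y = 159 − 2·159/4 = 159/2 and A = 25281/8.

159/4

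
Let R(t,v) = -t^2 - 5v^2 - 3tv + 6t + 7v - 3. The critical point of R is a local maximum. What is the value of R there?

∂R/∂t = -2t - 3v + 6 = 0 and ∂R/∂v = -3t - 10v + 7 = 0, so (t, v) = (39/11, -4/11).
The Hessian has R_{tt} = -2, R_{vv} = -10, R_{tv} = -3, giving D = 11 > 0 with R_{tt} < 0, so the point is a local maximum.
R(39/11, -4/11) = 70/11.

70/11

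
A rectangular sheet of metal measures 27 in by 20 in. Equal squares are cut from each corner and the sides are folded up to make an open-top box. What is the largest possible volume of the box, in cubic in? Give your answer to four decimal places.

With cut size x, the volume is V(x) = x(27 − 2x)(20 − 2x) for 0 < x < 10.
V'(x) = 12x^2 − 188x + 540. Setting V'(x) = 0 gives x ≈ 3.7884 (the root in (0, 10)).
V''(x) = 24x − 188 is negative there, so this is the maximum; V ≈ 914.1345.

914.1345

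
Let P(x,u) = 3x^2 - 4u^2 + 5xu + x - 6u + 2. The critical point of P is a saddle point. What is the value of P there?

280/73

∂P/∂x = 6x + 5u + 1 = 0 and ∂P/∂u = 5x - 8u - 6 = 0, so (x, u) = (22/73, -41/73).
The Hessian has P_{xx} = 6, P_{uu} = -8, P_{xu} = 5, giving D = -73 < 0, so the point is a saddle point.
P(22/73, -41/73) = 280/73.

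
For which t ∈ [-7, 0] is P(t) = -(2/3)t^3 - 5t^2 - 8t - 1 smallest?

The derivative is -2t^2 - 10t - 8, which vanishes at t = -4 and t = -1.
Candidates: P(-7) = 116/3,  P(-4) = -19/3,  P(-1) = 8/3,  P(0) = -1.
So the minimum is P(-4) = -19/3.

-4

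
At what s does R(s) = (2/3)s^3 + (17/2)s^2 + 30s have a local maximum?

-6

R'(s) = 2s^2 + 17s + 30 = 0 at s = -6, -5/2.
Since R''(s) = 4s + 17, we get R''(-6) = -7 < 0 ⇒ local maximum; R''(-5/2) = 7 > 0 ⇒ local minimum.
Thus R has its local maximum at s = -6, with value -18.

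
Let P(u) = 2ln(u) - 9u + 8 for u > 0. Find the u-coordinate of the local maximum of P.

2/9

P'(u) = 2/u − 9 = 0 gives u = 2/9.
P''(u) = -2/u², which is negative for u > 0, so this is a local maximum.
P(2/9) = 2·ln(2/9) - 2 + 8 ≈ 2.9918.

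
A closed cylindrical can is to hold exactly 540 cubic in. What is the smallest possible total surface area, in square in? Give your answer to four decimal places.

With radius r and height h, πr²h = 540 so h = 540/(πr²), and S(r) = 2πr² + 2πrh = 2πr² + 2·540/r.
S'(r) = 4πr − 2·540/r² = 0 ⇒ r³ = 540/(2π), so r ≈ 4.4130 and h = 2r ≈ 8.8261.
S''(r) = 4π + 4·540/r³ > 0, so this is the minimum; S ≈ 367.0938.

367.0938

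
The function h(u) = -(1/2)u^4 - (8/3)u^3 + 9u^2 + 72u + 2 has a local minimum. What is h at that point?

-203/2

Critical points: h'(u) = -2u^3 - 8u^2 + 18u + 72 vanishes at u = -4, -3, 3.
Second-derivative test with h''(u) = -6u^2 - 16u + 18: h''(-4) = -14 < 0 ⇒ local maximum; h''(-3) = 12 > 0 ⇒ local minimum; h''(3) = -84 < 0 ⇒ local maximum.
So the local minimum value is h(-3) = -203/2.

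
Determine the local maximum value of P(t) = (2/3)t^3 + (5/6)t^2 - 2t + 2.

P'(t) = 2t^2 + (5/3)t - 2. Setting P'(t) = 0 gives t ∈ {-3/2, 2/3}.
Second-derivative test with P''(t) = 4t + 5/3: P''(-3/2) = -13/3 < 0 ⇒ local maximum; P''(2/3) = 13/3 > 0 ⇒ local minimum.
Thus P has its local maximum at t = -3/2, with value 37/8.

37/8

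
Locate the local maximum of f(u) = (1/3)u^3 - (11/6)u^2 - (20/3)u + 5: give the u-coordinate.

-4/3

f'(u) = u^2 - (11/3)u - 20/3 = 0 at u = -4/3, 5.
Second-derivative test with f''(u) = 2u - 11/3: f''(-4/3) = -19/3 < 0 ⇒ local maximum; f''(5) = 19/3 > 0 ⇒ local minimum.
The local maximum is f(-4/3) = 797/81.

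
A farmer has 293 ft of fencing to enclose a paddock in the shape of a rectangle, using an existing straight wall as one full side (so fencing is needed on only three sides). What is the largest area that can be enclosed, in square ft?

Let the sides perpendicular to the wall have length x and the parallel side y, so 2x + y = 293 and the area is A = xy = x(293 − 2x).
A'(x) = 293 − 4x = 0 gives x = 293/4, and A''(x) = −4 < 0 confirms a maximum.
Then y = 293 − 2·293/4 = 293/2 and A = 85849/8.

85849/8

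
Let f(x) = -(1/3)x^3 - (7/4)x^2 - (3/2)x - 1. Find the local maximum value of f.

-31/48

f'(x) = -x^2 - (7/2)x - 3/2 = 0 at x = -3, -1/2.
Second-derivative test with f''(x) = -2x - 7/2: f''(-3) = 5/2 > 0 ⇒ local minimum; f''(-1/2) = -5/2 < 0 ⇒ local maximum.
So the local maximum value is f(-1/2) = -31/48.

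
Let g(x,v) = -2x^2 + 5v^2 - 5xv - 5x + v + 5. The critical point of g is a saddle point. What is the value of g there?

∂g/∂x = -4x - 5v - 5 = 0 and ∂g/∂v = -5x + 10v + 1 = 0, so (x, v) = (-9/13, -29/65).
The Hessian has g_{xx} = -4, g_{vv} = 10, g_{xv} = -5, giving D = -65 < 0, so the point is a saddle point.
g(-9/13, -29/65) = 423/65.

423/65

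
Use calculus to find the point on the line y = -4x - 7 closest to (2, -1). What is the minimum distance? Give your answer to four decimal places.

Minimize D(x)^2 = (x - 2)^2 + (-4x - 6)^2.
d/dx[D^2] = 2(x - 2) + 2·(-4)·(-4x - 6) = 0 ⇒ x = -22/17.
Then y = -31/17 and the distance is √(196/17) ≈ 3.3955.

3.3955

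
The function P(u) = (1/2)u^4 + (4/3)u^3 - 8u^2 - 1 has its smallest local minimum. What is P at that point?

P'(u) = 2u^3 + 4u^2 - 16u = 0 at u = -4, 0, 2.
P''(u) = 6u^2 + 8u - 16. P''(-4) = 48 > 0 ⇒ local minimum; P''(0) = -16 < 0 ⇒ local maximum; P''(2) = 24 > 0 ⇒ local minimum.
Thus P has its smallest local minimum at u = -4, with value -259/3.

-259/3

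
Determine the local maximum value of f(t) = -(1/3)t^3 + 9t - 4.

Critical points: f'(t) = -t^2 + 9 vanishes at t = -3, 3.
Second-derivative test with f''(t) = -2t: f''(-3) = 6 > 0 ⇒ local minimum; f''(3) = -6 < 0 ⇒ local maximum.
So the local maximum value is f(3) = 14.

14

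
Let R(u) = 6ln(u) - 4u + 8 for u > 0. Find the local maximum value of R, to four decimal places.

R'(u) = 6/u − 4 = 0 gives u = 3/2.
R''(u) = -6/u², which is negative for u > 0, so this is a local maximum.
R(3/2) = 6·ln(3/2) - 6 + 8 ≈ 4.4328.

4.4328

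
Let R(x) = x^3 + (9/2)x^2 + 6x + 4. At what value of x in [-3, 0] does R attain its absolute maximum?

0

The derivative is 3x^2 + 9x + 6, which vanishes at x = -2 and x = -1.
Compare values at every candidate in [-3, 0]: R(-3) = -1/2; R(-2) = 2; R(-1) = 3/2; R(0) = 4.
The maximum over the interval is 4, attained at x = 0.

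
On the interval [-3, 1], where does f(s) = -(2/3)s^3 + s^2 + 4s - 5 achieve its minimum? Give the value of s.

-1

f'(s) = -2s^2 + 2s + 4, whose only zero in [-3, 1] is s = -1.
Compare values at every candidate in [-3, 1]: f(-3) = 10; f(-1) = -22/3; f(1) = -2/3.
Hence the absolute minimum is -22/3 at s = -1.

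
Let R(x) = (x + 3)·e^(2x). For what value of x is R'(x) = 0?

-7/2

By the product rule, R'(x) = (2x + 7)·e^(2x). Since e^(2x) > 0, the only critical point is x = -7/2.
R''(-7/2) has the same sign as 2 > 0, so this is a local minimum.
R(-7/2) = (-1/2)·e^(-7) ≈ -0.0005.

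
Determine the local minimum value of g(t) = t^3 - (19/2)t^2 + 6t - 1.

Critical points: g'(t) = 3t^2 - 19t + 6 vanishes at t = 1/3, 6.
Second-derivative test with g''(t) = 6t - 19: g''(1/3) = -17 < 0 ⇒ local maximum; g''(6) = 17 > 0 ⇒ local minimum.
So the local minimum value is g(6) = -91.

-91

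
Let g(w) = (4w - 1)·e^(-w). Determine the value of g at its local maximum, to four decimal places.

1.1460

By the product rule, g'(w) = (-4w + 5)·e^(-w). Since e^(-w) > 0, the only critical point is w = 5/4.
g''(5/4) has the same sign as -4 < 0, so this is a local maximum.
g(5/4) = (4)·e^(-5/4) ≈ 1.1460.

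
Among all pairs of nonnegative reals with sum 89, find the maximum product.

7921/4

With x + y = 89, the product is P(x) = x(89 − x).
P'(x) = 89 − 2x = 0 gives x = 89/2; P'' = −2 < 0, so this is the maximum.
P = 89/2·89/2 = 7921/4.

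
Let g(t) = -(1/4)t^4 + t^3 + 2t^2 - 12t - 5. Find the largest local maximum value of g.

15

g'(t) = -t^3 + 3t^2 + 4t - 12. Setting g'(t) = 0 gives t ∈ {-2, 2, 3}.
Since g''(t) = -3t^2 + 6t + 4, we get g''(-2) = -20 < 0 ⇒ local maximum; g''(2) = 4 > 0 ⇒ local minimum; g''(3) = -5 < 0 ⇒ local maximum.
Thus g has its largest local maximum at t = -2, with value 15.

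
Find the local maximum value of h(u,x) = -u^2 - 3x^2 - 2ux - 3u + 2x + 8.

∂h/∂u = -2u - 2x - 3 = 0 and ∂h/∂x = -2u - 6x + 2 = 0, so (u, x) = (-11/4, 5/4).
The Hessian has h_{uu} = -2, h_{xx} = -6, h_{ux} = -2, giving D = 8 > 0 with h_{uu} < 0, so the point is a local maximum.
h(-11/4, 5/4) = 107/8.

107/8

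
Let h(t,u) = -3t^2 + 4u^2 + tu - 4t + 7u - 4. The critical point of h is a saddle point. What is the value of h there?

∂h/∂t = -6t + u - 4 = 0 and ∂h/∂u = t + 8u + 7 = 0, so (t, u) = (-39/49, -38/49).
The Hessian has h_{tt} = -6, h_{uu} = 8, h_{tu} = 1, giving D = -49 < 0, so the point is a saddle point.
h(-39/49, -38/49) = -251/49.

-251/49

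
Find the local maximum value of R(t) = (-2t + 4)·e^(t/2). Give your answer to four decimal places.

R'(t) = (-2)·e^(t/2) + (-2t + 4)·(1/2)·e^(t/2) = (-t)·e^(t/2). Since e^(t/2) > 0, the only critical point is t = 0.
R''(0) has the same sign as -1 < 0, so this is a local maximum.
R(0) = (4)·e^(0) ≈ 4.0000.

4.0000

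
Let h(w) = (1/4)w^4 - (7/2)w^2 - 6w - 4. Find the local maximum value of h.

h'(w) = w^3 - 7w - 6. Setting h'(w) = 0 gives w ∈ {-2, -1, 3}.
Since h''(w) = 3w^2 - 7, we get h''(-2) = 5 > 0 ⇒ local minimum; h''(-1) = -4 < 0 ⇒ local maximum; h''(3) = 20 > 0 ⇒ local minimum.
The local maximum is h(-1) = -5/4.

-5/4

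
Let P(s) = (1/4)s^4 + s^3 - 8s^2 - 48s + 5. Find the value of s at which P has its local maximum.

-3

P'(s) = s^3 + 3s^2 - 16s - 48 = 0 at s = -4, -3, 4.
P''(s) = 3s^2 + 6s - 16. P''(-4) = 8 > 0 ⇒ local minimum; P''(-3) = -7 < 0 ⇒ local maximum; P''(4) = 56 > 0 ⇒ local minimum.
So the local maximum value is P(-3) = 281/4.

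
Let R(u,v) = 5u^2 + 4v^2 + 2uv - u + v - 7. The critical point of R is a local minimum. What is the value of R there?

∂R/∂u = 10u + 2v - 1 = 0 and ∂R/∂v = 2u + 8v + 1 = 0, so (u, v) = (5/38, -3/19).
The Hessian has R_{uu} = 10, R_{vv} = 8, R_{uv} = 2, giving D = 76 > 0 with R_{uu} > 0, so the point is a local minimum.
R(5/38, -3/19) = -543/76.

-543/76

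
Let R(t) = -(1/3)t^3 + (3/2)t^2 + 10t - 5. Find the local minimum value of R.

R'(t) = -t^2 + 3t + 10 = 0 at t = -2, 5.
Second-derivative test with R''(t) = -2t + 3: R''(-2) = 7 > 0 ⇒ local minimum; R''(5) = -7 < 0 ⇒ local maximum.
The local minimum is R(-2) = -49/3.

-49/3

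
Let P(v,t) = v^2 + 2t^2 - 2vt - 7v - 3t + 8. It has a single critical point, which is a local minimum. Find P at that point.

-117/4

∂P/∂v = 2v - 2t - 7 = 0 and ∂P/∂t = -2v + 4t - 3 = 0, so (v, t) = (17/2, 5).
The Hessian has P_{vv} = 2, P_{tt} = 4, P_{vt} = -2, giving D = 4 > 0 with P_{vv} > 0, so the point is a local minimum.
P(17/2, 5) = -117/4.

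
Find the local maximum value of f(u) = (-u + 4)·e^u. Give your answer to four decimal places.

20.0855

Differentiating with the product rule gives f'(u) = (-u + 3)·e^u. Since e^u > 0, the only critical point is u = 3.
f''(3) has the same sign as -1 < 0, so this is a local maximum.
f(3) = (1)·e^(3) ≈ 20.0855.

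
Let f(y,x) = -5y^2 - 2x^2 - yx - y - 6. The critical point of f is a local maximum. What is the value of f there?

∂f/∂y = -10y - x - 1 = 0 and ∂f/∂x = -y - 4x = 0, so (y, x) = (-4/39, 1/39).
The Hessian has f_{yy} = -10, f_{xx} = -4, f_{yx} = -1, giving D = 39 > 0 with f_{yy} < 0, so the point is a local maximum.
f(-4/39, 1/39) = -232/39.

-232/39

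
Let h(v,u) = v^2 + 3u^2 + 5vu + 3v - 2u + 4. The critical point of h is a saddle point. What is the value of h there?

113/13

∂h/∂v = 2v + 5u + 3 = 0 and ∂h/∂u = 5v + 6u - 2 = 0, so (v, u) = (28/13, -19/13).
The Hessian has h_{vv} = 2, h_{uu} = 6, h_{vu} = 5, giving D = -13 < 0, so the point is a saddle point.
h(28/13, -19/13) = 113/13.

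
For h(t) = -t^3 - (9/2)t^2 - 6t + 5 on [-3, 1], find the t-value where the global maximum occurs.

-3

h'(t) = -3t^2 - 9t - 6, which vanishes at t = -2 and t = -1.
Candidates: h(-3) = 19/2; h(-2) = 7; h(-1) = 15/2; h(1) = -13/2.
The maximum over the interval is 19/2, attained at t = -3.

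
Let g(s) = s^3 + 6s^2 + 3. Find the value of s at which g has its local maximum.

-4

Critical points: g'(s) = 3s^2 + 12s vanishes at s = -4, 0.
Since g''(s) = 6s + 12, we get g''(-4) = -12 < 0 ⇒ local maximum; g''(0) = 12 > 0 ⇒ local minimum.
Thus g has its local maximum at s = -4, with value 35.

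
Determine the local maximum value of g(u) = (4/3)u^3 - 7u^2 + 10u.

g'(u) = 4u^2 - 14u + 10. Setting g'(u) = 0 gives u ∈ {1, 5/2}.
g''(u) = 8u - 14. g''(1) = -6 < 0 ⇒ local maximum; g''(5/2) = 6 > 0 ⇒ local minimum.
So the local maximum value is g(1) = 13/3.

13/3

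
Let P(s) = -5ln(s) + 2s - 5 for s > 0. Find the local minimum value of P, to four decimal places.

-4.5815

P'(s) = -5/s + 2 = 0 gives s = 5/2.
P''(s) = 5/s², which is positive for s > 0, so this is a local minimum.
P(5/2) = -5·ln(5/2) + 5 - 5 ≈ -4.5815.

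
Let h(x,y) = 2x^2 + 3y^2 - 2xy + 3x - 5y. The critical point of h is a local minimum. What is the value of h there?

∂h/∂x = 4x - 2y + 3 = 0 and ∂h/∂y = -2x + 6y - 5 = 0, so (x, y) = (-2/5, 7/10).
The Hessian has h_{xx} = 4, h_{yy} = 6, h_{xy} = -2, giving D = 20 > 0 with h_{xx} > 0, so the point is a local minimum.
h(-2/5, 7/10) = -47/20.

-47/20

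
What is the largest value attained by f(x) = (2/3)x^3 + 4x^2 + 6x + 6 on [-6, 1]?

The derivative is 2x^2 + 8x + 6, which vanishes at x = -3 and x = -1.
Evaluating at the critical points and endpoints: f(-6) = -30; f(-3) = 6; f(-1) = 10/3; f(1) = 50/3.
So the maximum is f(1) = 50/3.

50/3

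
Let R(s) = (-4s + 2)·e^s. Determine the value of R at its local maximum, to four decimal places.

By the product rule, R'(s) = (-4s - 2)·e^s. Since e^s > 0, the only critical point is s = -1/2.
R''(-1/2) has the same sign as -4 < 0, so this is a local maximum.
R(-1/2) = (4)·e^(-1/2) ≈ 2.4261.

2.4261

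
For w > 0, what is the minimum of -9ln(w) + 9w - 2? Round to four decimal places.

f'(w) = -9/w + 9 = 0 gives w = 1.
f''(w) = 9/w², which is positive for w > 0, so this is a local minimum.
f(1) = -9·ln(1) + 9 - 2 ≈ 7.0000.

7.0000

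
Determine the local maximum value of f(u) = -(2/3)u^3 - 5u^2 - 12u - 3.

19/3

f'(u) = -2u^2 - 10u - 12. Setting f'(u) = 0 gives u ∈ {-3, -2}.
Since f''(u) = -4u - 10, we get f''(-3) = 2 > 0 ⇒ local minimum; f''(-2) = -2 < 0 ⇒ local maximum.
So the local maximum value is f(-2) = 19/3.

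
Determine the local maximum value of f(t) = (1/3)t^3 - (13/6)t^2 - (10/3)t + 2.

f'(t) = t^2 - (13/3)t - 10/3. Setting f'(t) = 0 gives t ∈ {-2/3, 5}.
Second-derivative test with f''(t) = 2t - 13/3: f''(-2/3) = -17/3 < 0 ⇒ local maximum; f''(5) = 17/3 > 0 ⇒ local minimum.
So the local maximum value is f(-2/3) = 256/81.

256/81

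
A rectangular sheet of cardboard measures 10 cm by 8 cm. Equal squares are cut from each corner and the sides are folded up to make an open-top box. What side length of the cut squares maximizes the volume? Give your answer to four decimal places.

With cut size x, the volume is V(x) = x(10 − 2x)(8 − 2x) for 0 < x < 4.
V'(x) = 12x^2 − 72x + 80. Setting V'(x) = 0 gives x ≈ 1.4725 (the root in (0, 4)).
V''(x) = 24x − 72 is negative there, so this is the maximum; V ≈ 52.5138.

1.4725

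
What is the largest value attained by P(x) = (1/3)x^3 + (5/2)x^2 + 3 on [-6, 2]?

The derivative is x^2 + 5x, which vanishes at x = -5 and x = 0.
Candidates: P(-6) = 21; P(-5) = 143/6; P(0) = 3; P(2) = 47/3.
Hence the absolute maximum is 143/6 at x = -5.

143/6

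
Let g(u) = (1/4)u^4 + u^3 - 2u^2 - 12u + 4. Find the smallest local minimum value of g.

g'(u) = u^3 + 3u^2 - 4u - 12. Setting g'(u) = 0 gives u ∈ {-3, -2, 2}.
Second-derivative test with g''(u) = 3u^2 + 6u - 4: g''(-3) = 5 > 0 ⇒ local minimum; g''(-2) = -4 < 0 ⇒ local maximum; g''(2) = 20 > 0 ⇒ local minimum.
So the smallest local minimum value is g(2) = -16.

-16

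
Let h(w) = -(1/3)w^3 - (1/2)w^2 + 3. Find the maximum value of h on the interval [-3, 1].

15/2

The derivative is -w^2 - w, which vanishes at w = -1 and w = 0.
Candidates: h(-3) = 15/2,  h(-1) = 17/6,  h(0) = 3,  h(1) = 13/6.
Hence the absolute maximum is 15/2 at w = -3.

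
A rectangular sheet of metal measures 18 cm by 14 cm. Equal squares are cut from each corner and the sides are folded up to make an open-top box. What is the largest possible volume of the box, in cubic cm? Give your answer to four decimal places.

292.8648

With cut size x, the volume is V(x) = x(18 − 2x)(14 − 2x) for 0 < x < 7.
V'(x) = 12x^2 − 128x + 252. Setting V'(x) = 0 gives x ≈ 2.6049 (the root in (0, 7)).
V''(x) = 24x − 128 is negative there, so this is the maximum; V ≈ 292.8648.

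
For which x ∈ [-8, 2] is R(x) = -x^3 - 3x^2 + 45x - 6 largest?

R'(x) = -3x^2 - 6x + 45, whose only zero in [-8, 2] is x = -5.
Compare values at every candidate in [-8, 2]: R(-8) = -46, R(-5) = -181, R(2) = 64.
The maximum over the interval is 64, attained at x = 2.

2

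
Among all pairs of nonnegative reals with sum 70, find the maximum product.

With x + y = 70, the product is P(x) = x(70 − x).
P'(x) = 70 − 2x = 0 gives x = 35; P'' = −2 < 0, so this is the maximum.
P = 35·35 = 1225.

1225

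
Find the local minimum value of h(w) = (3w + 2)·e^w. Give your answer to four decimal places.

-0.5666

Differentiating with the product rule gives h'(w) = (3w + 5)·e^w. Since e^w > 0, the only critical point is w = -5/3.
h''(-5/3) has the same sign as 3 > 0, so this is a local minimum.
h(-5/3) = (-3)·e^(-5/3) ≈ -0.5666.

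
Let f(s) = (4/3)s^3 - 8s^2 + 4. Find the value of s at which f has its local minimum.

f'(s) = 4s^2 - 16s = 0 at s = 0, 4.
Since f''(s) = 8s - 16, we get f''(0) = -16 < 0 ⇒ local maximum; f''(4) = 16 > 0 ⇒ local minimum.
Thus f has its local minimum at s = 4, with value -116/3.

4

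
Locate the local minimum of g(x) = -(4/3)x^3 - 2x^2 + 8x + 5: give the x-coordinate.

-2

g'(x) = -4x^2 - 4x + 8 = 0 at x = -2, 1.
Since g''(x) = -8x - 4, we get g''(-2) = 12 > 0 ⇒ local minimum; g''(1) = -12 < 0 ⇒ local maximum.
So the local minimum value is g(-2) = -25/3.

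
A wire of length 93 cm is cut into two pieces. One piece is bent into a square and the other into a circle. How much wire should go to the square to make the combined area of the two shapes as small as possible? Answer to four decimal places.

Let x be the length used for the square. Square side x/4; circle radius (93−x)/(2π).
A(x) = (x/4)² + π·((93−x)/(2π))² = x²/16 + (93−x)²/(4π) for 0 ≤ x ≤ 93. A'(x) = x/8 − (93−x)/(2π) = 0 gives x = 4·93/(π+4) ≈ 52.0892.
A'' = 1/8 + 1/(2π) > 0, so this gives the minimum combined area; x ≈ 52.0892 cm to the square.

52.0892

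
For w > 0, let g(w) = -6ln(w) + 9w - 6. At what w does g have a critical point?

2/3

g'(w) = -6/w + 9 = 0 gives w = 2/3.
g''(w) = 6/w², which is positive for w > 0, so this is a local minimum.
g(2/3) = -6·ln(2/3) + 6 - 6 ≈ 2.4328.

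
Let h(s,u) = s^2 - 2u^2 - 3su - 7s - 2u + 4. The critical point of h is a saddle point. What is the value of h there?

∂h/∂s = 2s - 3u - 7 = 0 and ∂h/∂u = -3s - 4u - 2 = 0, so (s, u) = (22/17, -25/17).
The Hessian has h_{ss} = 2, h_{uu} = -4, h_{su} = -3, giving D = -17 < 0, so the point is a saddle point.
h(22/17, -25/17) = 16/17.

16/17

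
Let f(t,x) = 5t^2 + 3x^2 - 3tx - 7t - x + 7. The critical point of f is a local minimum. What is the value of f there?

184/51

∂f/∂t = 10t - 3x - 7 = 0 and ∂f/∂x = -3t + 6x - 1 = 0, so (t, x) = (15/17, 31/51).
The Hessian has f_{tt} = 10, f_{xx} = 6, f_{tx} = -3, giving D = 51 > 0 with f_{tt} > 0, so the point is a local minimum.
f(15/17, 31/51) = 184/51.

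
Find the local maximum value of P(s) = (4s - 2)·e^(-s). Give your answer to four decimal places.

0.8925

P'(s) = 4·e^(-s) + (4s - 2)·(-1)·e^(-s) = (-4s + 6)·e^(-s). Since e^(-s) > 0, the only critical point is s = 3/2.
P''(3/2) has the same sign as -4 < 0, so this is a local maximum.
P(3/2) = (4)·e^(-3/2) ≈ 0.8925.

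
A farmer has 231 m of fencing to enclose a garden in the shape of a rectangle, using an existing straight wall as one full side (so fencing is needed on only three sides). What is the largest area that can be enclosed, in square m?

Let the sides perpendicular to the wall have length x and the parallel side y, so 2x + y = 231 and the area is A = xy = x(231 − 2x).
A'(x) = 231 − 4x = 0 gives x = 231/4, and A''(x) = −4 < 0 confirms a maximum.
Then y = 231 − 2·231/4 = 231/2 and A = 53361/8.

53361/8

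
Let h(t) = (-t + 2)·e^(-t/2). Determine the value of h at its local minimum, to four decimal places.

-0.2707

By the product rule, h'(t) = ((1/2)t - 2)·e^(-t/2). Since e^(-t/2) > 0, the only critical point is t = 4.
h''(4) has the same sign as 1/2 > 0, so this is a local minimum.
h(4) = (-2)·e^(-2) ≈ -0.2707.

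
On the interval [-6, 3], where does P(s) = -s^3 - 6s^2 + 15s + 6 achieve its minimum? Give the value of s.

-5

Differentiating, P'(s) = -3s^2 - 12s + 15; which vanishes at s = -5 and s = 1.
Evaluating at the critical points and endpoints: P(-6) = -84, P(-5) = -94, P(1) = 14, P(3) = -30.
So the minimum is P(-5) = -94.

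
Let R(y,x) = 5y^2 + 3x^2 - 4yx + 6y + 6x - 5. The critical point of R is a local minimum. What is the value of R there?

-163/11

∂R/∂y = 10y - 4x + 6 = 0 and ∂R/∂x = -4y + 6x + 6 = 0, so (y, x) = (-15/11, -21/11).
The Hessian has R_{yy} = 10, R_{xx} = 6, R_{yx} = -4, giving D = 44 > 0 with R_{yy} > 0, so the point is a local minimum.
R(-15/11, -21/11) = -163/11.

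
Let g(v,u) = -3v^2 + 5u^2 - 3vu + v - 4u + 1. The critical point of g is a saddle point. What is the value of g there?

∂g/∂v = -6v - 3u + 1 = 0 and ∂g/∂u = -3v + 10u - 4 = 0, so (v, u) = (-2/69, 9/23).
The Hessian has g_{vv} = -6, g_{uu} = 10, g_{vu} = -3, giving D = -69 < 0, so the point is a saddle point.
g(-2/69, 9/23) = 14/69.

14/69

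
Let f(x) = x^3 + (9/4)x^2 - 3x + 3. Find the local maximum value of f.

10

Critical points: f'(x) = 3x^2 + (9/2)x - 3 vanishes at x = -2, 1/2.
Since f''(x) = 6x + 9/2, we get f''(-2) = -15/2 < 0 ⇒ local maximum; f''(1/2) = 15/2 > 0 ⇒ local minimum.
Thus f has its local maximum at x = -2, with value 10.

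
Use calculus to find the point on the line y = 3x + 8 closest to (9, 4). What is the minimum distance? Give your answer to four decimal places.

Minimize D(x)^2 = (x - 9)^2 + (3x + 4)^2.
d/dx[D^2] = 2(x - 9) + 2·3·(3x + 4) = 0 ⇒ x = -3/10.
Then y = 71/10 and the distance is √(961/10) ≈ 9.8031.

9.8031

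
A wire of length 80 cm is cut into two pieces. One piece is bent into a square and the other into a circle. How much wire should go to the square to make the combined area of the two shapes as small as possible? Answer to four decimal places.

Let x be the length used for the square. Square side x/4; circle radius (80−x)/(2π).
A(x) = (x/4)² + π·((80−x)/(2π))² = x²/16 + (80−x)²/(4π) for 0 ≤ x ≤ 80. A'(x) = x/8 − (80−x)/(2π) = 0 gives x = 4·80/(π+4) ≈ 44.8079.
A'' = 1/8 + 1/(2π) > 0, so this gives the minimum combined area; x ≈ 44.8079 cm to the square.

44.8079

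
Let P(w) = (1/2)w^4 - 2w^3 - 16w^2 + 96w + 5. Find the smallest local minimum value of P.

-379

Critical points: P'(w) = 2w^3 - 6w^2 - 32w + 96 vanishes at w = -4, 3, 4.
Second-derivative test with P''(w) = 6w^2 - 12w - 32: P''(-4) = 112 > 0 ⇒ local minimum; P''(3) = -14 < 0 ⇒ local maximum; P''(4) = 16 > 0 ⇒ local minimum.
Thus P has its smallest local minimum at w = -4, with value -379.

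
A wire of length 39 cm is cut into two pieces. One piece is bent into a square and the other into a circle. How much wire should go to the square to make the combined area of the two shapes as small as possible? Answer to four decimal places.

21.8439

Let x be the length used for the square. Square side x/4; circle radius (39−x)/(2π).
A(x) = (x/4)² + π·((39−x)/(2π))² = x²/16 + (39−x)²/(4π) for 0 ≤ x ≤ 39. A'(x) = x/8 − (39−x)/(2π) = 0 gives x = 4·39/(π+4) ≈ 21.8439.
A'' = 1/8 + 1/(2π) > 0, so this gives the minimum combined area; x ≈ 21.8439 cm to the square.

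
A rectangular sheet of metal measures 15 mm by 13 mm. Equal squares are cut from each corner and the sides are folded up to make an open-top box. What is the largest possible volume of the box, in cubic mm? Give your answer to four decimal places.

With cut size x, the volume is V(x) = x(15 − 2x)(13 − 2x) for 0 < x < 6.5.
V'(x) = 12x^2 − 112x + 195. Setting V'(x) = 0 gives x ≈ 2.3155 (the root in (0, 6.5)).
V''(x) = 24x − 112 is negative there, so this is the maximum; V ≈ 200.9348.

200.9348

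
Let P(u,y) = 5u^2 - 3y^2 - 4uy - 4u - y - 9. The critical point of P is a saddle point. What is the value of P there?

-711/76

∂P/∂u = 10u - 4y - 4 = 0 and ∂P/∂y = -4u - 6y - 1 = 0, so (u, y) = (5/19, -13/38).
The Hessian has P_{uu} = 10, P_{yy} = -6, P_{uy} = -4, giving D = -76 < 0, so the point is a saddle point.
P(5/19, -13/38) = -711/76.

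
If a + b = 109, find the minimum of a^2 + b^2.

11881/2

With a + b = 109, a^2 + b^2 = a^2 + (109 − a)^2.
The derivative 2a − 2(109 − a) = 4a − 218 vanishes at a = 109/2; second derivative 4 > 0, a minimum.
The minimum is 2·(109/2)^2 = 11881/2.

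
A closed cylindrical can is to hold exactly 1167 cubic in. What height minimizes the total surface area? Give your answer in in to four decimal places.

With radius r and height h, πr²h = 1167 so h = 1167/(πr²), and S(r) = 2πr² + 2πrh = 2πr² + 2·1167/r.
S'(r) = 4πr − 2·1167/r² = 0 ⇒ r³ = 1167/(2π), so r ≈ 5.7055 and h = 2r ≈ 11.4111.
S''(r) = 4π + 4·1167/r³ > 0, so this is the minimum; S ≈ 613.6138.

11.4111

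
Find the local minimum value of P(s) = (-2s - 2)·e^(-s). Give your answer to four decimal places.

Differentiating with the product rule gives P'(s) = (2s)·e^(-s). Since e^(-s) > 0, the only critical point is s = 0.
P''(0) has the same sign as 2 > 0, so this is a local minimum.
P(0) = (-2)·e^(0) ≈ -2.0000.

-2.0000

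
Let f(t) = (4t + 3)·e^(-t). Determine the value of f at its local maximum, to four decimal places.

3.1152

Differentiating with the product rule gives f'(t) = (-4t + 1)·e^(-t). Since e^(-t) > 0, the only critical point is t = 1/4.
f''(1/4) has the same sign as -4 < 0, so this is a local maximum.
f(1/4) = (4)·e^(-1/4) ≈ 3.1152.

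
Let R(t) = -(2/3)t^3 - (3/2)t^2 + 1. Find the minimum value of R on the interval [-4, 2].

-31/3

Differentiating, R'(t) = -2t^2 - 3t; which vanishes at t = -3/2 and t = 0.
Compare values at every candidate in [-4, 2]: R(-4) = 59/3,  R(-3/2) = -1/8,  R(0) = 1,  R(2) = -31/3.
Hence the absolute minimum is -31/3 at t = 2.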